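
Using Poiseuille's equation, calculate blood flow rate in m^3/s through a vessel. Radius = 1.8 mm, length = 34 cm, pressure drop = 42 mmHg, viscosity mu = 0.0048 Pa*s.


Q = pi*r^4*dP / (8*mu*L)
r = 0.0018 m, L = 0.34 m
dP = 42 mmHg = 5599.524 Pa
Q = 1.4144e-05 m^3/s


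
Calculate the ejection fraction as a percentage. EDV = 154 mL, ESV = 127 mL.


SV = EDV - ESV = 154 - 127 = 27 mL
EF = SV/EDV * 100 = 27/154 * 100
EF = 17.53%


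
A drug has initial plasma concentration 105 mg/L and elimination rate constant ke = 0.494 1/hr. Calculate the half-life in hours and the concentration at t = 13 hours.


t_half = ln(2) / ke = 0.693147 / 0.494 = 1.403 hr
C(t) = C0 * exp(-ke*t) = 105 * exp(-0.494*13)
C(13) = 0.1707 mg/L


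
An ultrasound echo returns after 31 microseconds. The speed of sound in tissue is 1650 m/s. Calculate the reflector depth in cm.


depth = c * t / 2
t = 31 us = 3.1000e-05 s
depth = 1650 * 3.1000e-05 / 2
depth = 0.025575 m = 2.5575 cm


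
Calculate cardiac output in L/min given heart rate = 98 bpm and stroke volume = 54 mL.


CO = HR * SV
CO = 98 * 54 / 1000
CO = 5.292 L/min


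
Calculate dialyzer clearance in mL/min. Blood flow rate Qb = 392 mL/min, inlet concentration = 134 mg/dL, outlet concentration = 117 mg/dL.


K = Qb * (Cb_in - Cb_out) / Cb_in
K = 392 * (134 - 117) / 134
K = 49.73 mL/min


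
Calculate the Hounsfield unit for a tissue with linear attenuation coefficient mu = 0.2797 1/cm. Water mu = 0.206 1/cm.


HU = ((mu_tissue - mu_water) / mu_water) * 1000
HU = ((0.2797 - 0.206) / 0.206) * 1000
HU = 357.8


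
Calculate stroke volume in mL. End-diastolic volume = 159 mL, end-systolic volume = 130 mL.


SV = EDV - ESV
SV = 159 - 130
SV = 29 mL


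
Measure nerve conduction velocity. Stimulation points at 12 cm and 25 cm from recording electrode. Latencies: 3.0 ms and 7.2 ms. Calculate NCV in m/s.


Distance = (25 - 12) / 100 = 0.13 m
dt = (7.2 - 3.0) / 1000 = 0.0042 s
NCV = dist / dt = 30.95 m/s


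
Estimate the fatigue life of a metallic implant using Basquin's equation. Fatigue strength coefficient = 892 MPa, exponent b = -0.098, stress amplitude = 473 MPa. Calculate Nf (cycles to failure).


sigma_a = sigma_f' * (2Nf)^b
2Nf = (sigma_a/sigma_f')^(1/b)
2Nf = (473/892)^(1/-0.098)
2Nf = 647.53371
Nf = 323.8


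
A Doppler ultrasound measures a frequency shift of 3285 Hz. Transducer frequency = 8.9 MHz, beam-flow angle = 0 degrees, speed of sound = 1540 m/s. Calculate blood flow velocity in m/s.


v = fd * c / (2 * f0 * cos(theta))
v = 3285 * 1540 / (2 * 8.9000e+06 * cos(0))
v = 0.2842 m/s


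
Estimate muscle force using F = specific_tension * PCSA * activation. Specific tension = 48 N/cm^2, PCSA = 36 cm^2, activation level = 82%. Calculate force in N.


F = sigma * PCSA * activation
F = 48 * 36 * 0.82
F = 1417 N


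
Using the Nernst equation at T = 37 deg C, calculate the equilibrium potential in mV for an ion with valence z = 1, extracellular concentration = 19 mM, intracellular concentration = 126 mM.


E = (RT/(zF)) * ln(C_out/C_in)
T = 37 + 273.15 = 310.15 K
E = (8.314 * 310.15 / (1 * 96485)) * ln(19/126)
E = -50.56 mV


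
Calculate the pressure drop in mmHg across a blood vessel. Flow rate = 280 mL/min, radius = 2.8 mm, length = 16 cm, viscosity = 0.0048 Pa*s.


dP = 8*mu*L*Q / (pi*r^4)
Q = 280 mL/min = 4.66667e-06 m^3/s
dP = 148.483 Pa = 148.483 / 133.322 mmHg = 1.114 mmHg


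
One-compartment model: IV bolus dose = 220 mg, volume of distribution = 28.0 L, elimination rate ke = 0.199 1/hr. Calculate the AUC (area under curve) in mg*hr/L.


C0 = Dose/Vd = 220/28.0 = 7.85714 mg/L
AUC = C0/ke = 7.85714/0.199
AUC = 39.48 mg*hr/L


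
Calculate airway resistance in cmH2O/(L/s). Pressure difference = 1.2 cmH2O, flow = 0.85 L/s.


R = dP / flow
R = 1.2 / 0.85
R = 1.412 cmH2O/(L/s)


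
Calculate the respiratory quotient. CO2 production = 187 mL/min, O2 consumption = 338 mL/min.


RQ = VCO2 / VO2
RQ = 187 / 338
RQ = 0.5533


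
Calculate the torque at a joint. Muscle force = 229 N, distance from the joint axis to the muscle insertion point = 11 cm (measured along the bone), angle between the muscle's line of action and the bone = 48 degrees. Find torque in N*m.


Torque = F * d * sin(theta)   (moment arm = d*sin(theta))
d = 11 cm = 0.11 m
Torque = 229 * 0.11 * sin(48)
Torque = 18.72 N*m


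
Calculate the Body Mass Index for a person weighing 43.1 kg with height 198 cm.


BMI = weight / height^2
height = 198 cm = 1.98 m
BMI = 43.1 / 1.98^2
BMI = 10.99 kg/m^2


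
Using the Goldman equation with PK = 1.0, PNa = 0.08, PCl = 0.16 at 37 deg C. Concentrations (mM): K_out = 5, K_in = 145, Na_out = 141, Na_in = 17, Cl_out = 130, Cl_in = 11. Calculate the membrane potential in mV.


Vm = (RT/F)*ln((PK*Ko + PNa*Nao + PCl*Cli)/(PK*Ki + PNa*Nai + PCl*Clo))
Numer = 18.04, Denom = 167.16
Vm = -59.5 mV


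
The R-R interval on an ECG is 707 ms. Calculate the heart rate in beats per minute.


HR = 60 / RR_interval(s)
RR = 707 ms = 0.707 s
HR = 60 / 0.707 = 84.87 bpm


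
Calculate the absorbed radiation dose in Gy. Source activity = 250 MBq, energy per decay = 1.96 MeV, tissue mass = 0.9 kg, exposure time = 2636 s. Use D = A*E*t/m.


A = 250 MBq = 2.5000e+08 Bq
E = 1.96 MeV = 3.13992e-13 J
D = A*E*t/m = 2.5000e+08*3.13992e-13*2636/0.9
D = 0.2299 Gy


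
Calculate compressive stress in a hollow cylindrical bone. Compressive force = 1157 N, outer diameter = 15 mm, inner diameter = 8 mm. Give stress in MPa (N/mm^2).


A = pi*(r_o^2 - r_i^2)
r_o = 7.5 mm, r_i = 4 mm
A = 126.449 mm^2
sigma = F/A = 1157 / 126.449
sigma = 9.15 MPa


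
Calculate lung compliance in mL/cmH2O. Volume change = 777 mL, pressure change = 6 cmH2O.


C = dV / dP
C = 777 / 6
C = 129.5 mL/cmH2O


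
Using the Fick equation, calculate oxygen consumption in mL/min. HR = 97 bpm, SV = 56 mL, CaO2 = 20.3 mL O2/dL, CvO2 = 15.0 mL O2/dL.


CO = HR*SV = 97*56/1000 = 5.432 L/min
a-v O2 diff = 20.3 - 15.0 = 5.3 mL/dL
VO2 = CO * (CaO2-CvO2) * 10 dL/L
VO2 = 5.432 * 5.3 * 10
VO2 = 287.9 mL/min


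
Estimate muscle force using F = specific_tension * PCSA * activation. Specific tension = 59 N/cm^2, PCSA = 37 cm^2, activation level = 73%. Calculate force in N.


F = sigma * PCSA * activation
F = 59 * 37 * 0.73
F = 1594 N


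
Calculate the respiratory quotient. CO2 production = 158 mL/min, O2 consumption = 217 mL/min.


RQ = VCO2 / VO2
RQ = 158 / 217
RQ = 0.7281


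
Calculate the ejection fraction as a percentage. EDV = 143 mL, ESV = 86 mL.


SV = EDV - ESV = 143 - 86 = 57 mL
EF = SV/EDV * 100 = 57/143 * 100
EF = 39.86%


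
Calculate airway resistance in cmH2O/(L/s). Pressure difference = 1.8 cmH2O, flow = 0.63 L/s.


R = dP / flow
R = 1.8 / 0.63
R = 2.857 cmH2O/(L/s)


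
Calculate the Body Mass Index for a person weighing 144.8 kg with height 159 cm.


BMI = weight / height^2
height = 159 cm = 1.59 m
BMI = 144.8 / 1.59^2
BMI = 57.28 kg/m^2


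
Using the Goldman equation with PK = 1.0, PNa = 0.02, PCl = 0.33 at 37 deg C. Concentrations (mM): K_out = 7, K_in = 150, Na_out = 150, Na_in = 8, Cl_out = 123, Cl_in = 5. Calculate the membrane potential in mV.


Vm = (RT/F)*ln((PK*Ko + PNa*Nao + PCl*Cli)/(PK*Ki + PNa*Nai + PCl*Clo))
Numer = 11.65, Denom = 190.75
Vm = -74.71 mV


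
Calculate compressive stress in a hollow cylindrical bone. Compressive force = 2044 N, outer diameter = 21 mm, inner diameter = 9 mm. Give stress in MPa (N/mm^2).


A = pi*(r_o^2 - r_i^2)
r_o = 10.5 mm, r_i = 4.5 mm
A = 282.743 mm^2
sigma = F/A = 2044 / 282.743
sigma = 7.229 MPa


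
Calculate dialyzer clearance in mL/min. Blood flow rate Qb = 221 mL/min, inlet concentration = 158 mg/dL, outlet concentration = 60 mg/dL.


K = Qb * (Cb_in - Cb_out) / Cb_in
K = 221 * (158 - 60) / 158
K = 137.1 mL/min


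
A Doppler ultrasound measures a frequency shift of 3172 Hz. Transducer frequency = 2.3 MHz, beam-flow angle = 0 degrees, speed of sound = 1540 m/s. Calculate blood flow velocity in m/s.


v = fd * c / (2 * f0 * cos(theta))
v = 3172 * 1540 / (2 * 2.3000e+06 * cos(0))
v = 1.062 m/s


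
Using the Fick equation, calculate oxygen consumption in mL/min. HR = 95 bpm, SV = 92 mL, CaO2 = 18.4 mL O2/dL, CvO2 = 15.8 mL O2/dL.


CO = HR*SV = 95*92/1000 = 8.74 L/min
a-v O2 diff = 18.4 - 15.8 = 2.6 mL/dL
VO2 = CO * (CaO2-CvO2) * 10 dL/L
VO2 = 8.74 * 2.6 * 10
VO2 = 227.2 mL/min


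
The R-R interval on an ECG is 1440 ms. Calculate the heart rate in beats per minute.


HR = 60 / RR_interval(s)
RR = 1440 ms = 1.44 s
HR = 60 / 1.44 = 41.67 bpm


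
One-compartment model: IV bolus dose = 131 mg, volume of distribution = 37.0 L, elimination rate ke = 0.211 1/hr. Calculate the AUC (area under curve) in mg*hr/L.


C0 = Dose/Vd = 131/37.0 = 3.54054 mg/L
AUC = C0/ke = 3.54054/0.211
AUC = 16.78 mg*hr/L


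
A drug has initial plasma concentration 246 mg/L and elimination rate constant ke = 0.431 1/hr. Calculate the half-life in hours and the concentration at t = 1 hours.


t_half = ln(2) / ke = 0.693147 / 0.431 = 1.608 hr
C(t) = C0 * exp(-ke*t) = 246 * exp(-0.431*1)
C(1) = 159.9 mg/L


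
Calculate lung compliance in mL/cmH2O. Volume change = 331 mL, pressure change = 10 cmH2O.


C = dV / dP
C = 331 / 10
C = 33.1 mL/cmH2O


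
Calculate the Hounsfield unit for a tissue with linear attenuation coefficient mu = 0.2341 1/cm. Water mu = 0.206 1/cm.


HU = ((mu_tissue - mu_water) / mu_water) * 1000
HU = ((0.2341 - 0.206) / 0.206) * 1000
HU = 136.4


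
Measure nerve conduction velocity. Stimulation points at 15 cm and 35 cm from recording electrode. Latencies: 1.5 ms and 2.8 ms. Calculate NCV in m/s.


Distance = (35 - 15) / 100 = 0.2 m
dt = (2.8 - 1.5) / 1000 = 0.0013 s
NCV = dist / dt = 153.8 m/s


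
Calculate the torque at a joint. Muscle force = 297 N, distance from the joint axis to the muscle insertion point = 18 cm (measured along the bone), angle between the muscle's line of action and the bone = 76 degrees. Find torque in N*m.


Torque = F * d * sin(theta)   (moment arm = d*sin(theta))
d = 18 cm = 0.18 m
Torque = 297 * 0.18 * sin(76)
Torque = 51.87 N*m


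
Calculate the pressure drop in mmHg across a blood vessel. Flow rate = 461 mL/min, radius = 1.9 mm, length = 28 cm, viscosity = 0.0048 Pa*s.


dP = 8*mu*L*Q / (pi*r^4)
Q = 461 mL/min = 7.68333e-06 m^3/s
dP = 2017.78 Pa = 2017.78 / 133.322 mmHg = 15.13 mmHg


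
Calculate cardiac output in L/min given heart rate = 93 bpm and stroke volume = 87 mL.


CO = HR * SV
CO = 93 * 87 / 1000
CO = 8.091 L/min


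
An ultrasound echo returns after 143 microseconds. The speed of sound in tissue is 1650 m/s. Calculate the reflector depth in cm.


depth = c * t / 2
t = 143 us = 1.4300e-04 s
depth = 1650 * 1.4300e-04 / 2
depth = 0.117975 m = 11.7975 cm


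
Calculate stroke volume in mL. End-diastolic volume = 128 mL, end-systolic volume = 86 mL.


SV = EDV - ESV
SV = 128 - 86
SV = 42 mL


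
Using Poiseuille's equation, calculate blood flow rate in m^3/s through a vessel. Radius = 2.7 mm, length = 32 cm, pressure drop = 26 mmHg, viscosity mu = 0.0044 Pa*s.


Q = pi*r^4*dP / (8*mu*L)
r = 0.0027 m, L = 0.32 m
dP = 26 mmHg = 3466.372 Pa
Q = 5.1379e-05 m^3/s


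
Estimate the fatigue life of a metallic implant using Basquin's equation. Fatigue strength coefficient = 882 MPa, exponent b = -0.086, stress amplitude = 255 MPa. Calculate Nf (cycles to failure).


sigma_a = sigma_f' * (2Nf)^b
2Nf = (sigma_a/sigma_f')^(1/b)
2Nf = (255/882)^(1/-0.086)
2Nf = 1847606
Nf = 923803


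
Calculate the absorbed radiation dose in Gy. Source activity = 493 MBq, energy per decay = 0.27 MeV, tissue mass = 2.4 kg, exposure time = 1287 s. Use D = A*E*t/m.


A = 493 MBq = 4.9300e+08 Bq
E = 0.27 MeV = 4.3254e-14 J
D = A*E*t/m = 4.9300e+08*4.3254e-14*1287/2.4
D = 0.01144 Gy


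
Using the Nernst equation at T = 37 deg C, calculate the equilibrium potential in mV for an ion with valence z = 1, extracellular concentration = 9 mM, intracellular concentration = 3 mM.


E = (RT/(zF)) * ln(C_out/C_in)
T = 37 + 273.15 = 310.15 K
E = (8.314 * 310.15 / (1 * 96485)) * ln(9/3)
E = 29.36 mV


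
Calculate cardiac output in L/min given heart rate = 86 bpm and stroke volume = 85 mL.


CO = HR * SV
CO = 86 * 85 / 1000
CO = 7.31 L/min


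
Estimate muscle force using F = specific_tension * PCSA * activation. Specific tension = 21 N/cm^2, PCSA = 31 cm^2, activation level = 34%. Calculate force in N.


F = sigma * PCSA * activation
F = 21 * 31 * 0.34
F = 221.3 N


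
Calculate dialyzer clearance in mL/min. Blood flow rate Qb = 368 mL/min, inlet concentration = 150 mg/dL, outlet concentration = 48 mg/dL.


K = Qb * (Cb_in - Cb_out) / Cb_in
K = 368 * (150 - 48) / 150
K = 250.2 mL/min


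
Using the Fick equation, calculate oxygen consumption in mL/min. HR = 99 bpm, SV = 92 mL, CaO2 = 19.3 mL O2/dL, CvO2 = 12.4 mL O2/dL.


CO = HR*SV = 99*92/1000 = 9.108 L/min
a-v O2 diff = 19.3 - 12.4 = 6.9 mL/dL
VO2 = CO * (CaO2-CvO2) * 10 dL/L
VO2 = 9.108 * 6.9 * 10
VO2 = 628.5 mL/min


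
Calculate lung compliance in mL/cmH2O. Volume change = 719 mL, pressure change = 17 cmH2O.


C = dV / dP
C = 719 / 17
C = 42.29 mL/cmH2O


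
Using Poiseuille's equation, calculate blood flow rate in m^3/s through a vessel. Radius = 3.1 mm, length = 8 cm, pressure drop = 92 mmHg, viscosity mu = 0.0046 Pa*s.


Q = pi*r^4*dP / (8*mu*L)
r = 0.0031 m, L = 0.08 m
dP = 92 mmHg = 12265.624 Pa
Q = 0.001209 m^3/s


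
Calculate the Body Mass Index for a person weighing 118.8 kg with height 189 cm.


BMI = weight / height^2
height = 189 cm = 1.89 m
BMI = 118.8 / 1.89^2
BMI = 33.26 kg/m^2


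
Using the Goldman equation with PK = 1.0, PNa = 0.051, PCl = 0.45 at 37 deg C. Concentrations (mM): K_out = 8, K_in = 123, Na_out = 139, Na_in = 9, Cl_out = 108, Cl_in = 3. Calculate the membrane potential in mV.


Vm = (RT/F)*ln((PK*Ko + PNa*Nao + PCl*Cli)/(PK*Ki + PNa*Nai + PCl*Clo))
Numer = 16.439, Denom = 172.059
Vm = -62.76 mV


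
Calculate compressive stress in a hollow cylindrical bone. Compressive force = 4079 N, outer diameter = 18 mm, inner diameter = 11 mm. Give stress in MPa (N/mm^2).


A = pi*(r_o^2 - r_i^2)
r_o = 9 mm, r_i = 5.5 mm
A = 159.436 mm^2
sigma = F/A = 4079 / 159.436
sigma = 25.58 MPa


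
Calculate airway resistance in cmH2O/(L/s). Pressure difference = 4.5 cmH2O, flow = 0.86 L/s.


R = dP / flow
R = 4.5 / 0.86
R = 5.233 cmH2O/(L/s)


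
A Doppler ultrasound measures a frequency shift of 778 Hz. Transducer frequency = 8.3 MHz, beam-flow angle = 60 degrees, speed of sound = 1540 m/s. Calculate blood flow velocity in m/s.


v = fd * c / (2 * f0 * cos(theta))
v = 778 * 1540 / (2 * 8.3000e+06 * cos(60))
v = 0.1444 m/s


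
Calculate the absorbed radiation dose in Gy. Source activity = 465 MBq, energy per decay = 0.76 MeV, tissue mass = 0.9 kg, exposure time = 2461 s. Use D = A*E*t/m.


A = 465 MBq = 4.6500e+08 Bq
E = 0.76 MeV = 1.21752e-13 J
D = A*E*t/m = 4.6500e+08*1.21752e-13*2461/0.9
D = 0.1548 Gy


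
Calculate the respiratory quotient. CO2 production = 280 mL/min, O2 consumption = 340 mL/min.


RQ = VCO2 / VO2
RQ = 280 / 340
RQ = 0.8235


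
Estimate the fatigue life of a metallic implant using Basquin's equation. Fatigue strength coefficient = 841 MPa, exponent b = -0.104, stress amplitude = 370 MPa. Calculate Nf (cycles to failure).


sigma_a = sigma_f' * (2Nf)^b
2Nf = (sigma_a/sigma_f')^(1/b)
2Nf = (370/841)^(1/-0.104)
2Nf = 2684.0529
Nf = 1342


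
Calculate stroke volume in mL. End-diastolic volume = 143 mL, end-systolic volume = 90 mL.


SV = EDV - ESV
SV = 143 - 90
SV = 53 mL


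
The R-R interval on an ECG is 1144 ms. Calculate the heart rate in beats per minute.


HR = 60 / RR_interval(s)
RR = 1144 ms = 1.144 s
HR = 60 / 1.144 = 52.45 bpm


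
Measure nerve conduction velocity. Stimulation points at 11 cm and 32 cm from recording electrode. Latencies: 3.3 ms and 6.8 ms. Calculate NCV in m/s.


Distance = (32 - 11) / 100 = 0.21 m
dt = (6.8 - 3.3) / 1000 = 0.0035 s
NCV = dist / dt = 60 m/s


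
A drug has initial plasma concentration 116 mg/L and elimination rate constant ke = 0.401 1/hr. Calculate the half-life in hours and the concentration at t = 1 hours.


t_half = ln(2) / ke = 0.693147 / 0.401 = 1.729 hr
C(t) = C0 * exp(-ke*t) = 116 * exp(-0.401*1)
C(1) = 77.68 mg/L


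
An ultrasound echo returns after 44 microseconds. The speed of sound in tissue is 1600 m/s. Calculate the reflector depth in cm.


depth = c * t / 2
t = 44 us = 4.4000e-05 s
depth = 1600 * 4.4000e-05 / 2
depth = 0.0352 m = 3.52 cm


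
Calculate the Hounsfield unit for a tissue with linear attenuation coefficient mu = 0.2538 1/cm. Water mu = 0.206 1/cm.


HU = ((mu_tissue - mu_water) / mu_water) * 1000
HU = ((0.2538 - 0.206) / 0.206) * 1000
HU = 232


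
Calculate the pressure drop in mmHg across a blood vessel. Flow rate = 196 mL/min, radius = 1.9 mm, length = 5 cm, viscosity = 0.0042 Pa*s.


dP = 8*mu*L*Q / (pi*r^4)
Q = 196 mL/min = 3.26667e-06 m^3/s
dP = 134.045 Pa = 134.045 / 133.322 mmHg = 1.005 mmHg


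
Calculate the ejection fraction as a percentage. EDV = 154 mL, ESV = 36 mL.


SV = EDV - ESV = 154 - 36 = 118 mL
EF = SV/EDV * 100 = 118/154 * 100
EF = 76.62%


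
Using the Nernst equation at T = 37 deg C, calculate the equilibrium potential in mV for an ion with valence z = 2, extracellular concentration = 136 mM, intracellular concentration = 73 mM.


E = (RT/(zF)) * ln(C_out/C_in)
T = 37 + 273.15 = 310.15 K
E = (8.314 * 310.15 / (2 * 96485)) * ln(136/73)
E = 8.314 mV


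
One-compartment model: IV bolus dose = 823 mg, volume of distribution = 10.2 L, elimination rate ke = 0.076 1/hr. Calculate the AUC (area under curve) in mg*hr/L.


C0 = Dose/Vd = 823/10.2 = 80.6863 mg/L
AUC = C0/ke = 80.6863/0.076
AUC = 1062 mg*hr/L


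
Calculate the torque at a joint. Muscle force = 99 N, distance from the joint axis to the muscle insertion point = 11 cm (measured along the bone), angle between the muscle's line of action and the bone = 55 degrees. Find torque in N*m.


Torque = F * d * sin(theta)   (moment arm = d*sin(theta))
d = 11 cm = 0.11 m
Torque = 99 * 0.11 * sin(55)
Torque = 8.921 N*m


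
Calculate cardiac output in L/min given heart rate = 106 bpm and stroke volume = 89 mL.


CO = HR * SV
CO = 106 * 89 / 1000
CO = 9.434 L/min


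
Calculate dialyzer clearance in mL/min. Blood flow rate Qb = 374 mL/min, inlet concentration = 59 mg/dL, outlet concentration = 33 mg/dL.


K = Qb * (Cb_in - Cb_out) / Cb_in
K = 374 * (59 - 33) / 59
K = 164.8 mL/min


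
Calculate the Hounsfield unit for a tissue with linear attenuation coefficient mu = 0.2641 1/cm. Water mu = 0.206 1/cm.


HU = ((mu_tissue - mu_water) / mu_water) * 1000
HU = ((0.2641 - 0.206) / 0.206) * 1000
HU = 282


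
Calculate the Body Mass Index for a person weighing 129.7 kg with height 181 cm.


BMI = weight / height^2
height = 181 cm = 1.81 m
BMI = 129.7 / 1.81^2
BMI = 39.59 kg/m^2


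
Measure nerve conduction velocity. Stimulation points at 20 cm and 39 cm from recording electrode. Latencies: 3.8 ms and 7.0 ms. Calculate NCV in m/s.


Distance = (39 - 20) / 100 = 0.19 m
dt = (7.0 - 3.8) / 1000 = 0.0032 s
NCV = dist / dt = 59.38 m/s


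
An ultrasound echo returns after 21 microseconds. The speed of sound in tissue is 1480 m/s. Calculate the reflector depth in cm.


depth = c * t / 2
t = 21 us = 2.1000e-05 s
depth = 1480 * 2.1000e-05 / 2
depth = 0.01554 m = 1.554 cm


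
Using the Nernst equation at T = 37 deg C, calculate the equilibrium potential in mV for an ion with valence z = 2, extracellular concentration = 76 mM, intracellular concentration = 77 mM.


E = (RT/(zF)) * ln(C_out/C_in)
T = 37 + 273.15 = 310.15 K
E = (8.314 * 310.15 / (2 * 96485)) * ln(76/77)
E = -0.1747 mV


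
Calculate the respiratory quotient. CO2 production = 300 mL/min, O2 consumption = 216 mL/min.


RQ = VCO2 / VO2
RQ = 300 / 216
RQ = 1.389


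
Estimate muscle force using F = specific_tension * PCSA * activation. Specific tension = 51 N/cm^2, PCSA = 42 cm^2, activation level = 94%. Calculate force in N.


F = sigma * PCSA * activation
F = 51 * 42 * 0.94
F = 2013 N


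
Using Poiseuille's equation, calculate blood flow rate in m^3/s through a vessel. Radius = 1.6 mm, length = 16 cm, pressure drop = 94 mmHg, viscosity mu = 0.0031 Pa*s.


Q = pi*r^4*dP / (8*mu*L)
r = 0.0016 m, L = 0.16 m
dP = 94 mmHg = 12532.268 Pa
Q = 6.5026e-05 m^3/s


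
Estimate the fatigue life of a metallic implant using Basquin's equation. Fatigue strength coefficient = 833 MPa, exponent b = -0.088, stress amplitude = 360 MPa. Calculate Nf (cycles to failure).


sigma_a = sigma_f' * (2Nf)^b
2Nf = (sigma_a/sigma_f')^(1/b)
2Nf = (360/833)^(1/-0.088)
2Nf = 13811.972
Nf = 6906


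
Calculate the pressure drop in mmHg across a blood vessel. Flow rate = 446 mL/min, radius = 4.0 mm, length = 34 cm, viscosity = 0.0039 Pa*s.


dP = 8*mu*L*Q / (pi*r^4)
Q = 446 mL/min = 7.43333e-06 m^3/s
dP = 98.0454 Pa = 98.0454 / 133.322 mmHg = 0.7354 mmHg


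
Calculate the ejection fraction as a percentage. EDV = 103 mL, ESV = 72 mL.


SV = EDV - ESV = 103 - 72 = 31 mL
EF = SV/EDV * 100 = 31/103 * 100
EF = 30.1%


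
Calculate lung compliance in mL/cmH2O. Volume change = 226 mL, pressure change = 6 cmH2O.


C = dV / dP
C = 226 / 6
C = 37.67 mL/cmH2O


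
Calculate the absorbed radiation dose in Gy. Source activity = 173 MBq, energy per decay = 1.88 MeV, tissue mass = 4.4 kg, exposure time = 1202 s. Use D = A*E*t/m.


A = 173 MBq = 1.7300e+08 Bq
E = 1.88 MeV = 3.01176e-13 J
D = A*E*t/m = 1.7300e+08*3.01176e-13*1202/4.4
D = 0.01423 Gy


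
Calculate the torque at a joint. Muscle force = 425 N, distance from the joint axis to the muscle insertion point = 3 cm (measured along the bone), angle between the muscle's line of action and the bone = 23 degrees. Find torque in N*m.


Torque = F * d * sin(theta)   (moment arm = d*sin(theta))
d = 3 cm = 0.03 m
Torque = 425 * 0.03 * sin(23)
Torque = 4.982 N*m


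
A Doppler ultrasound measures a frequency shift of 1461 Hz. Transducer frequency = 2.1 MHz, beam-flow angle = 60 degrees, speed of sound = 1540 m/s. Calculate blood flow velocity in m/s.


v = fd * c / (2 * f0 * cos(theta))
v = 1461 * 1540 / (2 * 2.1000e+06 * cos(60))
v = 1.071 m/s


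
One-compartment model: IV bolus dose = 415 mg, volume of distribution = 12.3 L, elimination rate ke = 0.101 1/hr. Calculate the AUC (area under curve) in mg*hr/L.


C0 = Dose/Vd = 415/12.3 = 33.7398 mg/L
AUC = C0/ke = 33.7398/0.101
AUC = 334.1 mg*hr/L


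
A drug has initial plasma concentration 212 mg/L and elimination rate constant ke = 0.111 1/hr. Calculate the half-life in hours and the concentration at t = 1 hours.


t_half = ln(2) / ke = 0.693147 / 0.111 = 6.245 hr
C(t) = C0 * exp(-ke*t) = 212 * exp(-0.111*1)
C(1) = 189.7 mg/L


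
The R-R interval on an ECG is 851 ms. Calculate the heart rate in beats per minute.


HR = 60 / RR_interval(s)
RR = 851 ms = 0.851 s
HR = 60 / 0.851 = 70.51 bpm


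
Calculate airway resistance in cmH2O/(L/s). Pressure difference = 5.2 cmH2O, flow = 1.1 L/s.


R = dP / flow
R = 5.2 / 1.1
R = 4.727 cmH2O/(L/s)


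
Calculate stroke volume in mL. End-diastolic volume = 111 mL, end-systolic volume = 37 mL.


SV = EDV - ESV
SV = 111 - 37
SV = 74 mL


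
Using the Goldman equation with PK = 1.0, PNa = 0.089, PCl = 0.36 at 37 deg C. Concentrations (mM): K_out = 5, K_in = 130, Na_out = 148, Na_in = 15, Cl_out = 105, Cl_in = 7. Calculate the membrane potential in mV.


Vm = (RT/F)*ln((PK*Ko + PNa*Nao + PCl*Cli)/(PK*Ki + PNa*Nai + PCl*Clo))
Numer = 20.692, Denom = 169.135
Vm = -56.15 mV


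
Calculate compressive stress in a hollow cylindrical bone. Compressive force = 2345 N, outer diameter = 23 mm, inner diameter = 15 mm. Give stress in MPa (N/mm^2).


A = pi*(r_o^2 - r_i^2)
r_o = 11.5 mm, r_i = 7.5 mm
A = 238.761 mm^2
sigma = F/A = 2345 / 238.761
sigma = 9.822 MPa


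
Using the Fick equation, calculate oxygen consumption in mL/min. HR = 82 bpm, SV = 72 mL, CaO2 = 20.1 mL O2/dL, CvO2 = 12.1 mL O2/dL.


CO = HR*SV = 82*72/1000 = 5.904 L/min
a-v O2 diff = 20.1 - 12.1 = 8 mL/dL
VO2 = CO * (CaO2-CvO2) * 10 dL/L
VO2 = 5.904 * 8 * 10
VO2 = 472.3 mL/min


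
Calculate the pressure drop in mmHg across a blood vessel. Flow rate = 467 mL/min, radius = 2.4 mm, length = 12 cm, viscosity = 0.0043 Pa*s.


dP = 8*mu*L*Q / (pi*r^4)
Q = 467 mL/min = 7.78333e-06 m^3/s
dP = 308.255 Pa = 308.255 / 133.322 mmHg = 2.312 mmHg


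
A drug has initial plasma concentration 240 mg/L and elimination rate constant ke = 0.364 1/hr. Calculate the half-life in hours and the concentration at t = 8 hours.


t_half = ln(2) / ke = 0.693147 / 0.364 = 1.904 hr
C(t) = C0 * exp(-ke*t) = 240 * exp(-0.364*8)
C(8) = 13.05 mg/L


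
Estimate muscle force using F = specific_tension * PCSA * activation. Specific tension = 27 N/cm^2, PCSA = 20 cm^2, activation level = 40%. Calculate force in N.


F = sigma * PCSA * activation
F = 27 * 20 * 0.4
F = 216 N


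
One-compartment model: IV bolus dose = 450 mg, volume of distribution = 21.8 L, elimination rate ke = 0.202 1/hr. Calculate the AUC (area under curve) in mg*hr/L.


C0 = Dose/Vd = 450/21.8 = 20.6422 mg/L
AUC = C0/ke = 20.6422/0.202
AUC = 102.2 mg*hr/L


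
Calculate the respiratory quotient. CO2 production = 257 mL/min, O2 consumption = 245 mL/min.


RQ = VCO2 / VO2
RQ = 257 / 245
RQ = 1.049


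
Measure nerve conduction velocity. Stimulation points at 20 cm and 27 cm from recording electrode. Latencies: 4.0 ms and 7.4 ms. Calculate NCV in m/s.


Distance = (27 - 20) / 100 = 0.07 m
dt = (7.4 - 4.0) / 1000 = 0.0034 s
NCV = dist / dt = 20.59 m/s


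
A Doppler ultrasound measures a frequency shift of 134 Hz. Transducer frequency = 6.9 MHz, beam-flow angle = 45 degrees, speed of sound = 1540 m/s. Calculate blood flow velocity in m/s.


v = fd * c / (2 * f0 * cos(theta))
v = 134 * 1540 / (2 * 6.9000e+06 * cos(45))
v = 0.02115 m/s


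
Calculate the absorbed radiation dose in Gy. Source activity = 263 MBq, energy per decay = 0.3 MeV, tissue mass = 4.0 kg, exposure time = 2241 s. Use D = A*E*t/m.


A = 263 MBq = 2.6300e+08 Bq
E = 0.3 MeV = 4.806e-14 J
D = A*E*t/m = 2.6300e+08*4.806e-14*2241/4.0
D = 0.007081 Gy


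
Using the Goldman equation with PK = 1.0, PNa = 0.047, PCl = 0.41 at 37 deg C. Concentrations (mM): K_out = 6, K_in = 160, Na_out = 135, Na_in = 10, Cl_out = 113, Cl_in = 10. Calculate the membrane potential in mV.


Vm = (RT/F)*ln((PK*Ko + PNa*Nao + PCl*Cli)/(PK*Ki + PNa*Nai + PCl*Clo))
Numer = 16.445, Denom = 206.8
Vm = -67.66 mV


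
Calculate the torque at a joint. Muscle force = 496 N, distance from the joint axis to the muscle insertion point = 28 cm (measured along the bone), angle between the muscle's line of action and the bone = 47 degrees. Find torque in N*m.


Torque = F * d * sin(theta)   (moment arm = d*sin(theta))
d = 28 cm = 0.28 m
Torque = 496 * 0.28 * sin(47)
Torque = 101.6 N*m


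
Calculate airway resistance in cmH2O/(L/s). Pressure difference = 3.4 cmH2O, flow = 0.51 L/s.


R = dP / flow
R = 3.4 / 0.51
R = 6.667 cmH2O/(L/s)


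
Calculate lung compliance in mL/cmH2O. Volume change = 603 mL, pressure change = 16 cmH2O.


C = dV / dP
C = 603 / 16
C = 37.69 mL/cmH2O


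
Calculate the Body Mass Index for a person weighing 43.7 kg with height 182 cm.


BMI = weight / height^2
height = 182 cm = 1.82 m
BMI = 43.7 / 1.82^2
BMI = 13.19 kg/m^2


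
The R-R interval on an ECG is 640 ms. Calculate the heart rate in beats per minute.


HR = 60 / RR_interval(s)
RR = 640 ms = 0.64 s
HR = 60 / 0.64 = 93.75 bpm


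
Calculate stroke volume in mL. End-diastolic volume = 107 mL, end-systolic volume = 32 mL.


SV = EDV - ESV
SV = 107 - 32
SV = 75 mL


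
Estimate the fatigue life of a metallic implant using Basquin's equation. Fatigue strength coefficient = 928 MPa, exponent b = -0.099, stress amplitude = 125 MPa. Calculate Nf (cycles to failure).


sigma_a = sigma_f' * (2Nf)^b
2Nf = (sigma_a/sigma_f')^(1/b)
2Nf = (125/928)^(1/-0.099)
2Nf = 6.2276308e+08
Nf = 3.1138e+08


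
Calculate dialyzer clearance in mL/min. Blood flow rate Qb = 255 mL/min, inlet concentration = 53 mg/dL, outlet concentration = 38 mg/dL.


K = Qb * (Cb_in - Cb_out) / Cb_in
K = 255 * (53 - 38) / 53
K = 72.17 mL/min


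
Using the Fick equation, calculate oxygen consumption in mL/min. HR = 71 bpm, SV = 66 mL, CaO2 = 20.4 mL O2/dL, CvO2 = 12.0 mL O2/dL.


CO = HR*SV = 71*66/1000 = 4.686 L/min
a-v O2 diff = 20.4 - 12.0 = 8.4 mL/dL
VO2 = CO * (CaO2-CvO2) * 10 dL/L
VO2 = 4.686 * 8.4 * 10
VO2 = 393.6 mL/min


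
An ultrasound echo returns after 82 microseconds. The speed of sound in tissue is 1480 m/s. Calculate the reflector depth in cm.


depth = c * t / 2
t = 82 us = 8.2000e-05 s
depth = 1480 * 8.2000e-05 / 2
depth = 0.06068 m = 6.068 cm


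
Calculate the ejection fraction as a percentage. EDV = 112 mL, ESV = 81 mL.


SV = EDV - ESV = 112 - 81 = 31 mL
EF = SV/EDV * 100 = 31/112 * 100
EF = 27.68%


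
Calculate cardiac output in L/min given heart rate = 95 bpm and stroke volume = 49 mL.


CO = HR * SV
CO = 95 * 49 / 1000
CO = 4.655 L/min


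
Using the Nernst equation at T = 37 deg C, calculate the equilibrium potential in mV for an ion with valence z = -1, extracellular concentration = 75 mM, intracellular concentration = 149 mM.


E = (RT/(zF)) * ln(C_out/C_in)
T = 37 + 273.15 = 310.15 K
E = (8.314 * 310.15 / (-1 * 96485)) * ln(75/149)
E = 18.35 mV


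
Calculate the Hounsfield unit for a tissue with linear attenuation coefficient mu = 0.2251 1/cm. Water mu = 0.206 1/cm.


HU = ((mu_tissue - mu_water) / mu_water) * 1000
HU = ((0.2251 - 0.206) / 0.206) * 1000
HU = 92.72


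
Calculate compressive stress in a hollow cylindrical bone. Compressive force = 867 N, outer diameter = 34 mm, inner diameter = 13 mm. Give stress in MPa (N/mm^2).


A = pi*(r_o^2 - r_i^2)
r_o = 17 mm, r_i = 6.5 mm
A = 775.188 mm^2
sigma = F/A = 867 / 775.188
sigma = 1.118 MPa


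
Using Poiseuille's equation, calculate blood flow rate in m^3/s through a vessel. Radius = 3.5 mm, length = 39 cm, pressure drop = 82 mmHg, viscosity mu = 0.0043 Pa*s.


Q = pi*r^4*dP / (8*mu*L)
r = 0.0035 m, L = 0.39 m
dP = 82 mmHg = 10932.404 Pa
Q = 3.8416e-04 m^3/s


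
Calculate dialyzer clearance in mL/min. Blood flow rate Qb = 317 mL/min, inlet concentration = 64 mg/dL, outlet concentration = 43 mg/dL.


K = Qb * (Cb_in - Cb_out) / Cb_in
K = 317 * (64 - 43) / 64
K = 104 mL/min


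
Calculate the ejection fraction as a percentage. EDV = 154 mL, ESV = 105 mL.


SV = EDV - ESV = 154 - 105 = 49 mL
EF = SV/EDV * 100 = 49/154 * 100
EF = 31.82%


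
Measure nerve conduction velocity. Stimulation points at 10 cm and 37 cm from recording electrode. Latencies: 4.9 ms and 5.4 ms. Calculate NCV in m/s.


Distance = (37 - 10) / 100 = 0.27 m
dt = (5.4 - 4.9) / 1000 = 5.0000e-04 s
NCV = dist / dt = 540 m/s


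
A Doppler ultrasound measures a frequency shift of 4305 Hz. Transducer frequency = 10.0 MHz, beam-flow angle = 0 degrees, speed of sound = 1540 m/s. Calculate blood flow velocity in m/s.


v = fd * c / (2 * f0 * cos(theta))
v = 4305 * 1540 / (2 * 1.0000e+07 * cos(0))
v = 0.3315 m/s


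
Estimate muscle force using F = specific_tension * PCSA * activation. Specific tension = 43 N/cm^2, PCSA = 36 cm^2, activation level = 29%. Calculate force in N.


F = sigma * PCSA * activation
F = 43 * 36 * 0.29
F = 448.9 N


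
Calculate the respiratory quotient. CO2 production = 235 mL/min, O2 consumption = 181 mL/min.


RQ = VCO2 / VO2
RQ = 235 / 181
RQ = 1.298


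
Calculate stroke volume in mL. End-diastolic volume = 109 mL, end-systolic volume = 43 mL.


SV = EDV - ESV
SV = 109 - 43
SV = 66 mL


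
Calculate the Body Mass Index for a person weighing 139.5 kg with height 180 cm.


BMI = weight / height^2
height = 180 cm = 1.8 m
BMI = 139.5 / 1.8^2
BMI = 43.06 kg/m^2


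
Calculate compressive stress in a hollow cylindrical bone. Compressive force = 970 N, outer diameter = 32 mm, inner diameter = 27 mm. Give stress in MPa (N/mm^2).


A = pi*(r_o^2 - r_i^2)
r_o = 16 mm, r_i = 13.5 mm
A = 231.692 mm^2
sigma = F/A = 970 / 231.692
sigma = 4.187 MPa


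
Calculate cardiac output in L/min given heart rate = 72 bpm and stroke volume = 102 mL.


CO = HR * SV
CO = 72 * 102 / 1000
CO = 7.344 L/min


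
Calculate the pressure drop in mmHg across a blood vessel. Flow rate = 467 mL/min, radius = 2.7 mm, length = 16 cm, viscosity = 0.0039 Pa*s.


dP = 8*mu*L*Q / (pi*r^4)
Q = 467 mL/min = 7.78333e-06 m^3/s
dP = 232.721 Pa = 232.721 / 133.322 mmHg = 1.746 mmHg


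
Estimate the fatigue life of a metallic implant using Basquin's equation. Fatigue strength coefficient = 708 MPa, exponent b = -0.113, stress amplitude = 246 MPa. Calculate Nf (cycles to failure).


sigma_a = sigma_f' * (2Nf)^b
2Nf = (sigma_a/sigma_f')^(1/b)
2Nf = (246/708)^(1/-0.113)
2Nf = 11556.212
Nf = 5778


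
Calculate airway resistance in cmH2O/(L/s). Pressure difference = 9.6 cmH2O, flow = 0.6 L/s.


R = dP / flow
R = 9.6 / 0.6
R = 16 cmH2O/(L/s)


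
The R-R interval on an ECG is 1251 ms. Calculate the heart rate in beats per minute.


HR = 60 / RR_interval(s)
RR = 1251 ms = 1.251 s
HR = 60 / 1.251 = 47.96 bpm


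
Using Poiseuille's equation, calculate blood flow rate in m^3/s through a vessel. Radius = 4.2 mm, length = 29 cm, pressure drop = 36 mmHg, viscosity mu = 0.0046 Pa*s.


Q = pi*r^4*dP / (8*mu*L)
r = 0.0042 m, L = 0.29 m
dP = 36 mmHg = 4799.592 Pa
Q = 4.3965e-04 m^3/s


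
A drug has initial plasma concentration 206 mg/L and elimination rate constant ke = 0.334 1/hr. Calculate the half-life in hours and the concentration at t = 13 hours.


t_half = ln(2) / ke = 0.693147 / 0.334 = 2.075 hr
C(t) = C0 * exp(-ke*t) = 206 * exp(-0.334*13)
C(13) = 2.68 mg/L


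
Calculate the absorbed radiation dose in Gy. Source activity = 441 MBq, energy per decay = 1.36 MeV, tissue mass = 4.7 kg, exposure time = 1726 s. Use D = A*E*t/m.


A = 441 MBq = 4.4100e+08 Bq
E = 1.36 MeV = 2.17872e-13 J
D = A*E*t/m = 4.4100e+08*2.17872e-13*1726/4.7
D = 0.03528 Gy


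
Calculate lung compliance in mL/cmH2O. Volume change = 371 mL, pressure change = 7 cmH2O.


C = dV / dP
C = 371 / 7
C = 53 mL/cmH2O


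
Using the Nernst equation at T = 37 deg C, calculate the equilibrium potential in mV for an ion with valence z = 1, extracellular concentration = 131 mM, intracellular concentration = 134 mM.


E = (RT/(zF)) * ln(C_out/C_in)
T = 37 + 273.15 = 310.15 K
E = (8.314 * 310.15 / (1 * 96485)) * ln(131/134)
E = -0.6051 mV


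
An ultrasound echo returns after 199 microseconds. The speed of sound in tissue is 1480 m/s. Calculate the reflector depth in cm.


depth = c * t / 2
t = 199 us = 1.9900e-04 s
depth = 1480 * 1.9900e-04 / 2
depth = 0.14726 m = 14.726 cm


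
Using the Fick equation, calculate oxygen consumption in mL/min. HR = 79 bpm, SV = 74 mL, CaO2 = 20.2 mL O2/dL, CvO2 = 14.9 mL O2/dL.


CO = HR*SV = 79*74/1000 = 5.846 L/min
a-v O2 diff = 20.2 - 14.9 = 5.3 mL/dL
VO2 = CO * (CaO2-CvO2) * 10 dL/L
VO2 = 5.846 * 5.3 * 10
VO2 = 309.8 mL/min


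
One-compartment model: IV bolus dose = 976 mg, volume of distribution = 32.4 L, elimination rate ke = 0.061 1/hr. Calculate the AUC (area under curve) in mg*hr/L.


C0 = Dose/Vd = 976/32.4 = 30.1235 mg/L
AUC = C0/ke = 30.1235/0.061
AUC = 493.8 mg*hr/L


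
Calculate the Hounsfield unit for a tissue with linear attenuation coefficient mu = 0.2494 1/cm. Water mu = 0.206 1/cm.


HU = ((mu_tissue - mu_water) / mu_water) * 1000
HU = ((0.2494 - 0.206) / 0.206) * 1000
HU = 210.7


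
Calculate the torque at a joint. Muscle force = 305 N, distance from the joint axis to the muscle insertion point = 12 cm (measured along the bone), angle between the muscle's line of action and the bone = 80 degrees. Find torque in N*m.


Torque = F * d * sin(theta)   (moment arm = d*sin(theta))
d = 12 cm = 0.12 m
Torque = 305 * 0.12 * sin(80)
Torque = 36.04 N*m


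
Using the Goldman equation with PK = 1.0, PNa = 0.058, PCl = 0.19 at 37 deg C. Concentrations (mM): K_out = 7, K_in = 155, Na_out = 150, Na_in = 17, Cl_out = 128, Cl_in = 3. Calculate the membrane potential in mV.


Vm = (RT/F)*ln((PK*Ko + PNa*Nao + PCl*Cli)/(PK*Ki + PNa*Nai + PCl*Clo))
Numer = 16.27, Denom = 180.306
Vm = -64.28 mV


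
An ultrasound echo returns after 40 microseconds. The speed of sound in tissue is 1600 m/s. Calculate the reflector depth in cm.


depth = c * t / 2
t = 40 us = 4.0000e-05 s
depth = 1600 * 4.0000e-05 / 2
depth = 0.032 m = 3.2 cm


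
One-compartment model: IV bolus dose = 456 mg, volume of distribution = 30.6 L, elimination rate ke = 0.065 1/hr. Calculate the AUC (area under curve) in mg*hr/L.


C0 = Dose/Vd = 456/30.6 = 14.902 mg/L
AUC = C0/ke = 14.902/0.065
AUC = 229.3 mg*hr/L


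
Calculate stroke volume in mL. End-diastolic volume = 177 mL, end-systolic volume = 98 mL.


SV = EDV - ESV
SV = 177 - 98
SV = 79 mL


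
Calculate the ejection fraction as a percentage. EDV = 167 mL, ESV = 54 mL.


SV = EDV - ESV = 167 - 54 = 113 mL
EF = SV/EDV * 100 = 113/167 * 100
EF = 67.66%


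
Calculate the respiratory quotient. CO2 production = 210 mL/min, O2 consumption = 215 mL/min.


RQ = VCO2 / VO2
RQ = 210 / 215
RQ = 0.9767


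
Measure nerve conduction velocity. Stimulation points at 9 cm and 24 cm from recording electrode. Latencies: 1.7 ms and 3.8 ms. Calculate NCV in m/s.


Distance = (24 - 9) / 100 = 0.15 m
dt = (3.8 - 1.7) / 1000 = 0.0021 s
NCV = dist / dt = 71.43 m/s


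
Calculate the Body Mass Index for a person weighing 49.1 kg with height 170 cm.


BMI = weight / height^2
height = 170 cm = 1.7 m
BMI = 49.1 / 1.7^2
BMI = 16.99 kg/m^2


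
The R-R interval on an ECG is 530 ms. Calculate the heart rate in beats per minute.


HR = 60 / RR_interval(s)
RR = 530 ms = 0.53 s
HR = 60 / 0.53 = 113.2 bpm


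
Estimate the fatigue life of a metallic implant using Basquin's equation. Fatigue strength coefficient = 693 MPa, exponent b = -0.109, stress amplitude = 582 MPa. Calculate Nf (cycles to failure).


sigma_a = sigma_f' * (2Nf)^b
2Nf = (sigma_a/sigma_f')^(1/b)
2Nf = (582/693)^(1/-0.109)
2Nf = 4.9602879
Nf = 2.48


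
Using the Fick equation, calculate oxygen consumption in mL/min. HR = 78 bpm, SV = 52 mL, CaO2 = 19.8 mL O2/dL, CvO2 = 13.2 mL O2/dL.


CO = HR*SV = 78*52/1000 = 4.056 L/min
a-v O2 diff = 19.8 - 13.2 = 6.6 mL/dL
VO2 = CO * (CaO2-CvO2) * 10 dL/L
VO2 = 4.056 * 6.6 * 10
VO2 = 267.7 mL/min


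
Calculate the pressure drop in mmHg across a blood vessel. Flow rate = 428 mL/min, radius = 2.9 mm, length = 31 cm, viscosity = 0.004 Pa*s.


dP = 8*mu*L*Q / (pi*r^4)
Q = 428 mL/min = 7.13333e-06 m^3/s
dP = 318.465 Pa = 318.465 / 133.322 mmHg = 2.389 mmHg


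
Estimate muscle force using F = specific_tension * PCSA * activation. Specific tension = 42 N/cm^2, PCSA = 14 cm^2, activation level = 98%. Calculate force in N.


F = sigma * PCSA * activation
F = 42 * 14 * 0.98
F = 576.2 N


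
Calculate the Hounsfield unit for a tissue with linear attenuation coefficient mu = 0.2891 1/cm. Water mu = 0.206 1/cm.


HU = ((mu_tissue - mu_water) / mu_water) * 1000
HU = ((0.2891 - 0.206) / 0.206) * 1000
HU = 403.4


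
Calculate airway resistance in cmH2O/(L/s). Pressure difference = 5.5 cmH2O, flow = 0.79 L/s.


R = dP / flow
R = 5.5 / 0.79
R = 6.962 cmH2O/(L/s)


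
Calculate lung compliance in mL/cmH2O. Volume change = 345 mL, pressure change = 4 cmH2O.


C = dV / dP
C = 345 / 4
C = 86.25 mL/cmH2O
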